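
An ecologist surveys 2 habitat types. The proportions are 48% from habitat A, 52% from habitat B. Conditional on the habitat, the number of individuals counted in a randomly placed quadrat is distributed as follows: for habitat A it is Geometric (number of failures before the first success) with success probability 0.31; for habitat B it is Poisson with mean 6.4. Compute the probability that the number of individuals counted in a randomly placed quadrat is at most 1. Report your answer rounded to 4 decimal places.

Conditional on each habitat, P(X ≤ 1): A: 0.5239; B: 0.0122955.
By total probability, P(X ≤ 1) = 0.48·0.5239 + 0.52·0.0122955 = 0.257866.

0.2579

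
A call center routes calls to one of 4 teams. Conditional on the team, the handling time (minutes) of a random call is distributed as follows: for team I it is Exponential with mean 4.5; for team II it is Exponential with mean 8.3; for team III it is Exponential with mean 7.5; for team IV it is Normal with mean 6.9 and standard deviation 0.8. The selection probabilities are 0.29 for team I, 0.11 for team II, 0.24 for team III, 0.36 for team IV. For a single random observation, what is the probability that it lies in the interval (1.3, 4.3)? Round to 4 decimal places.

0.2010

Conditional on each team, P(1.3 < X < 4.3): I: 0.364497; II: 0.259356; III: 0.277214; IV: 0.000577025.
By total probability, P(1.3 < X < 4.3) = 0.29·0.364497 + 0.11·0.259356 + 0.24·0.277214 + 0.36·0.000577025 = 0.200972.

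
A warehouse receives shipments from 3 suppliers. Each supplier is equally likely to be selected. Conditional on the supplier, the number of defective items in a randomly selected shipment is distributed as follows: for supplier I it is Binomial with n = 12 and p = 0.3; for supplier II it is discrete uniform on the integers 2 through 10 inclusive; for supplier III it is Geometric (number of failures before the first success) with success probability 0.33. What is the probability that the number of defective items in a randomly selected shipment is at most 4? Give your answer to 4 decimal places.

0.6407

Conditional on each supplier, P(X ≤ 4): I: 0.723655; II: 0.333333; III: 0.864987.
By total probability, P(X ≤ 4) = 0.333333·0.723655 + 0.333333·0.333333 + 0.333333·0.864987 = 0.640659.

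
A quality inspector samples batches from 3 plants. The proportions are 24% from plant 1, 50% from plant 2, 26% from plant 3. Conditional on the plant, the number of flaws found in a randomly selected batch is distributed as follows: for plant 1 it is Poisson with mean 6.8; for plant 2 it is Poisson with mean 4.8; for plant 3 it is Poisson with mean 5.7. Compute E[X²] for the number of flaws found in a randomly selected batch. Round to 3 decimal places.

36.579

For each component E[X²] = Var + (mean)², giving 1: 53.04; 2: 27.84; 3: 38.19.
Overall E[X²] = 0.24·53.04 + 0.5·27.84 + 0.26·38.19 = 36.579.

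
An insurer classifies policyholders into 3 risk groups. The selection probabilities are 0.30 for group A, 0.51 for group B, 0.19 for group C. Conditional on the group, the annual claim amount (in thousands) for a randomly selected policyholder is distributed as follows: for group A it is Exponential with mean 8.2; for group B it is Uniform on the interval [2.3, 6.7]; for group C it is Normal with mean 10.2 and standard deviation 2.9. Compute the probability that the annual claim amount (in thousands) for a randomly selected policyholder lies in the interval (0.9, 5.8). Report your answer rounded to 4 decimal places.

Conditional on each group, P(0.9 < X < 5.8): A: 0.403088; B: 0.795455; C: 0.063932.
By total probability, P(0.9 < X < 5.8) = 0.3·0.403088 + 0.51·0.795455 + 0.19·0.063932 = 0.538755.

0.5388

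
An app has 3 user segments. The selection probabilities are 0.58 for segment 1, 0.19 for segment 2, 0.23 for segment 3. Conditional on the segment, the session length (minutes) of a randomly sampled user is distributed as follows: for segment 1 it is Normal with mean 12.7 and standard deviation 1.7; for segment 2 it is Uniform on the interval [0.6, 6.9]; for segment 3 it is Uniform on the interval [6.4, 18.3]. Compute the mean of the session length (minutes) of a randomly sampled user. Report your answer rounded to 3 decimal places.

Component means — 1: 12.7; 2: 3.75; 3: 12.35.
E[X] = 0.58·12.7 + 0.19·3.75 + 0.23·12.35 = 10.919.

10.919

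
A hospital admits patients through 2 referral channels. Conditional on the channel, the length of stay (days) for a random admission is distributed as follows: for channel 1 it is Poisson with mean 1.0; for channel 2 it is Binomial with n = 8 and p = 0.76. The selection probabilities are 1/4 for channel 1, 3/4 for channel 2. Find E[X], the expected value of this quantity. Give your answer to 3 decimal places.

4.810

Component means — 1: 1; 2: 6.08.
E[X] = 0.25·1 + 0.75·6.08 = 4.81.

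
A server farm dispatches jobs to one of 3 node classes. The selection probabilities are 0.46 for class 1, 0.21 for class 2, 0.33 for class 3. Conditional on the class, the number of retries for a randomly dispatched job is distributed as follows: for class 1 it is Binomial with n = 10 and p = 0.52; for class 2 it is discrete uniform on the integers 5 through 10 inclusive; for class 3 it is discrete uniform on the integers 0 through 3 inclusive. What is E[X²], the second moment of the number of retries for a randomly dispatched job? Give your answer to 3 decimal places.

For each component E[X²] = Var + (mean)², giving 1: 29.536; 2: 59.1667; 3: 3.5.
Overall E[X²] = 0.46·29.536 + 0.21·59.1667 + 0.33·3.5 = 27.1666.

27.167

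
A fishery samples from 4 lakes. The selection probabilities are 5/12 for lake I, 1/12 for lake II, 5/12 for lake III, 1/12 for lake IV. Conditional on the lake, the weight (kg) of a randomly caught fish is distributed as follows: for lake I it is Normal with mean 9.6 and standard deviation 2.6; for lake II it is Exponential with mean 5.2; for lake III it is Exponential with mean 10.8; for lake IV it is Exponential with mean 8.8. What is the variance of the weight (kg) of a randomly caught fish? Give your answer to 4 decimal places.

Per component, I: μ=9.6, E[X²]=98.92; II: μ=5.2, E[X²]=54.08; III: μ=10.8, E[X²]=233.28; IV: μ=8.8, E[X²]=154.88.
E[X] = 0.416667·9.6 + 0.0833333·5.2 + 0.416667·10.8 + 0.0833333·8.8 = 9.66667.
E[X²] = 0.416667·98.92 + 0.0833333·54.08 + 0.416667·233.28 + 0.0833333·154.88 = 155.83.
Var(X) = E[X²] − (E[X])² = 155.83 − 93.4444 = 62.3856.

62.3856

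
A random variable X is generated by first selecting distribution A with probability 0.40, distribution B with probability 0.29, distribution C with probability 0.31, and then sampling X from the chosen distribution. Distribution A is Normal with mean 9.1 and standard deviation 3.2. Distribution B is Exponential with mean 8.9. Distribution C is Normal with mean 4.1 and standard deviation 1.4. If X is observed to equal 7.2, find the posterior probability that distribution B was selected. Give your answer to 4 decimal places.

Likelihoods f(7.2 | ·): A: 0.104522; B: 0.0500346; C: 0.0245525.
Posterior ∝ prior × likelihood. Numerator for B: 0.29·0.0500346 = 0.01451.
Normalizing constant: 0.4·0.104522 + 0.29·0.0500346 + 0.31·0.0245525 = 0.0639301.
P(B | observation) = 0.01451 / 0.0639301 = 0.226967.

0.2270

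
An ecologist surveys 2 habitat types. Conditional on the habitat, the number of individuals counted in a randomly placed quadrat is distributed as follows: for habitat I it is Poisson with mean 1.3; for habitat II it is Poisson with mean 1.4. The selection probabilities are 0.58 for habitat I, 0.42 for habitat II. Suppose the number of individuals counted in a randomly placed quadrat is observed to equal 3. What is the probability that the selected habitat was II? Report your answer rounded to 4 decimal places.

Likelihoods P(X=3 | ·): I: 0.0997921; II: 0.112777.
Posterior ∝ prior × likelihood. Numerator for II: 0.42·0.112777 = 0.0473663.
Normalizing constant: 0.58·0.0997921 + 0.42·0.112777 = 0.105246.
P(II | observation) = 0.0473663 / 0.105246 = 0.450055.

0.4501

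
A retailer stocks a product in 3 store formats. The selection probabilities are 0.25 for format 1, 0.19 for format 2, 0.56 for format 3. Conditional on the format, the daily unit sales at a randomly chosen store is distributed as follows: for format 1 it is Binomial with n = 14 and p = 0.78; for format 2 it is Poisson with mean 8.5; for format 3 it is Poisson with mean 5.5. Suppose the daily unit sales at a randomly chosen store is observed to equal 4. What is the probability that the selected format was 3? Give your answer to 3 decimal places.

Likelihoods P(X=4 | ·): 1: 9.841e-05; 2: 0.0442549; 3: 0.155819.
Posterior ∝ prior × likelihood. Numerator for 3: 0.56·0.155819 = 0.0872585.
Normalizing constant: 0.25·9.841e-05 + 0.19·0.0442549 + 0.56·0.155819 = 0.0956916.
P(3 | observation) = 0.0872585 / 0.0956916 = 0.911873.

0.912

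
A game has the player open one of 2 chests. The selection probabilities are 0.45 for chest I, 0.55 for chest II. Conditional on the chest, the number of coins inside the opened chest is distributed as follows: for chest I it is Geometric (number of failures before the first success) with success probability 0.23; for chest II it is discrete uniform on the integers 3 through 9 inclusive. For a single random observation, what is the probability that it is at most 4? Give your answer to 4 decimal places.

Conditional on each chest, P(X ≤ 4): I: 0.729322; II: 0.285714.
By total probability, P(X ≤ 4) = 0.45·0.729322 + 0.55·0.285714 = 0.485338.

0.4853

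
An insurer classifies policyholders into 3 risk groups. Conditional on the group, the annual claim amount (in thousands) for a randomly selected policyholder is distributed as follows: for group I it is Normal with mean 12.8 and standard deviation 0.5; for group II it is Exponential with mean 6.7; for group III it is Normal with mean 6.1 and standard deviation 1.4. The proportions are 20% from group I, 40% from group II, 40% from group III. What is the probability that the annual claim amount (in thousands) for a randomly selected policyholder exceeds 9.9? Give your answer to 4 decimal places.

0.2926

Conditional on each group, P(X > 9.9): I: 1; II: 0.228182; III: 0.00332094.
By total probability, P(X > 9.9) = 0.2·1 + 0.4·0.228182 + 0.4·0.00332094 = 0.292601.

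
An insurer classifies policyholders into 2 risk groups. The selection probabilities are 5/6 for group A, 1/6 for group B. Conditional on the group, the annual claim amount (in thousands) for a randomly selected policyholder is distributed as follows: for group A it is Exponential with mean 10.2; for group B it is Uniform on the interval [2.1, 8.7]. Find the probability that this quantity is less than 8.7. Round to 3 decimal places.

Conditional on each group, P(X < 8.7): A: 0.57384; B: 1.
By total probability, P(X < 8.7) = 0.833333·0.57384 + 0.166667·1 = 0.644867.

0.645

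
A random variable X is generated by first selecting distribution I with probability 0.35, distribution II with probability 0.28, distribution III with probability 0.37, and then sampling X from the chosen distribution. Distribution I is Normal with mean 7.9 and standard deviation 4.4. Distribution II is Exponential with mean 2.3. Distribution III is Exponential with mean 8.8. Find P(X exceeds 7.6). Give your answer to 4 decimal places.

Conditional on each component, P(X > 7.6): I: 0.52718; II: 0.0367232; III: 0.421626.
By total probability, P(X > 7.6) = 0.35·0.52718 + 0.28·0.0367232 + 0.37·0.421626 = 0.350797.

0.3508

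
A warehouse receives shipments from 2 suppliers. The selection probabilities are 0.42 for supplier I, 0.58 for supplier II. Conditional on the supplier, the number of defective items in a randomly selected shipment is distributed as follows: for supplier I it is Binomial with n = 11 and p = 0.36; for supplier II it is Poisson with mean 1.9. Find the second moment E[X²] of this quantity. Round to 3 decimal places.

10.847

For each component E[X²] = Var + (mean)², giving I: 18.216; II: 5.51.
Overall E[X²] = 0.42·18.216 + 0.58·5.51 = 10.8465.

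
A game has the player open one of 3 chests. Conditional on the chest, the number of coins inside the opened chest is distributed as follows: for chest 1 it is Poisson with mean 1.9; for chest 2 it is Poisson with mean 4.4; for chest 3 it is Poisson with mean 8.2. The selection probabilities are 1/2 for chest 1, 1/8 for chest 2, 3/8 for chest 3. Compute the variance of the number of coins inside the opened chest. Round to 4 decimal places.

13.0844

Per component, 1: μ=1.9, E[X²]=5.51; 2: μ=4.4, E[X²]=23.76; 3: μ=8.2, E[X²]=75.44.
E[X] = 0.5·1.9 + 0.125·4.4 + 0.375·8.2 = 4.575.
E[X²] = 0.5·5.51 + 0.125·23.76 + 0.375·75.44 = 34.015.
Var(X) = E[X²] − (E[X])² = 34.015 − 20.9306 = 13.0844.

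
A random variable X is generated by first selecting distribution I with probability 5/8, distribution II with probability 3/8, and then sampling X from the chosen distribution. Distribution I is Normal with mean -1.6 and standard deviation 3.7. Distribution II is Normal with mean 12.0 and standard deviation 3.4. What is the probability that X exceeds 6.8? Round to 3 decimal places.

0.359

Conditional on each component, P(X > 6.8): I: 0.0115956; II: 0.936919.
By total probability, P(X > 6.8) = 0.625·0.0115956 + 0.375·0.936919 = 0.358592.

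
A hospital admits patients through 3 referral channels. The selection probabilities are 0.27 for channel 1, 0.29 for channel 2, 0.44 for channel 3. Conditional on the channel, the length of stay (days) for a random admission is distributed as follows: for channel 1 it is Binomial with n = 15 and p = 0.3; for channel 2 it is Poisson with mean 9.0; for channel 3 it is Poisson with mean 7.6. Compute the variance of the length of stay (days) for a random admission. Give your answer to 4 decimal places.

Per component, 1: μ=4.5, E[X²]=23.4; 2: μ=9, E[X²]=90; 3: μ=7.6, E[X²]=65.36.
E[X] = 0.27·4.5 + 0.29·9 + 0.44·7.6 = 7.169.
E[X²] = 0.27·23.4 + 0.29·90 + 0.44·65.36 = 61.1764.
Var(X) = E[X²] − (E[X])² = 61.1764 − 51.3946 = 9.78184.

9.7818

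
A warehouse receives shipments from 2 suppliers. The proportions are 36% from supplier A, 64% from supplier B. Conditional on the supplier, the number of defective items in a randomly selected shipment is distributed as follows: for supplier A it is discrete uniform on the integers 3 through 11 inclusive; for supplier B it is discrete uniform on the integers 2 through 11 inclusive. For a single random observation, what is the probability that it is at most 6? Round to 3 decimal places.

0.480

Conditional on each supplier, P(X ≤ 6): A: 0.444444; B: 0.5.
By total probability, P(X ≤ 6) = 0.36·0.444444 + 0.64·0.5 = 0.48.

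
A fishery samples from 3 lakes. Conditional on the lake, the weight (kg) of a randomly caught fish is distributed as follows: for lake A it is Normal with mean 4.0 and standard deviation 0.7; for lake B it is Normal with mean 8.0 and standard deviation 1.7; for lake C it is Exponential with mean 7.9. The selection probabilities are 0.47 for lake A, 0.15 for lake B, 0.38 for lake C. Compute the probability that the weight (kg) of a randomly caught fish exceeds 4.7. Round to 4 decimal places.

Conditional on each lake, P(X > 4.7): A: 0.158655; B: 0.973882; C: 0.551597.
By total probability, P(X > 4.7) = 0.47·0.158655 + 0.15·0.973882 + 0.38·0.551597 = 0.430257.

0.4303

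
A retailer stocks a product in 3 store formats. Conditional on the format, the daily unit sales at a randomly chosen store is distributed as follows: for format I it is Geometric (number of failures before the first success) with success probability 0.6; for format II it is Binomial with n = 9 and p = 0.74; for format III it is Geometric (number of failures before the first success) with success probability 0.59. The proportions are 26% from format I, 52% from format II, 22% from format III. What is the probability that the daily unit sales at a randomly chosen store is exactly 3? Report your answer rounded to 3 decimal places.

0.024

Conditional on each format, P(X = 3): I: 0.0384; II: 0.0105151; III: 0.0406634.
By total probability, P(X = 3) = 0.26·0.0384 + 0.52·0.0105151 + 0.22·0.0406634 = 0.0243978.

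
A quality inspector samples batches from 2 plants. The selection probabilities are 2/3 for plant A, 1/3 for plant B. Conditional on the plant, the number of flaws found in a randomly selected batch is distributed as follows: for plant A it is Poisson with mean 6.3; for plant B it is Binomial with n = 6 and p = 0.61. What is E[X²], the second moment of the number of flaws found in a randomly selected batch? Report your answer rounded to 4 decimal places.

35.6010

For each component E[X²] = Var + (mean)², giving A: 45.99; B: 14.823.
Overall E[X²] = 0.666667·45.99 + 0.333333·14.823 = 35.601.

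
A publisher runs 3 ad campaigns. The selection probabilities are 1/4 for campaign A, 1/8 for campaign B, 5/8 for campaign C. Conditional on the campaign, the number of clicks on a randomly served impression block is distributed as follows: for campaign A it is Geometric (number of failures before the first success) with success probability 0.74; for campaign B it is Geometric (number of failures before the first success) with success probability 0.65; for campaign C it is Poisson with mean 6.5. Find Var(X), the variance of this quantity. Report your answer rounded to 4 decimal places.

12.9696

Per component, A: μ=0.351351, E[X²]=0.598247; B: μ=0.538462, E[X²]=1.11834; C: μ=6.5, E[X²]=48.75.
E[X] = 0.25·0.351351 + 0.125·0.538462 + 0.625·6.5 = 4.21765.
E[X²] = 0.25·0.598247 + 0.125·1.11834 + 0.625·48.75 = 30.7581.
Var(X) = E[X²] − (E[X])² = 30.7581 − 17.7885 = 12.9696.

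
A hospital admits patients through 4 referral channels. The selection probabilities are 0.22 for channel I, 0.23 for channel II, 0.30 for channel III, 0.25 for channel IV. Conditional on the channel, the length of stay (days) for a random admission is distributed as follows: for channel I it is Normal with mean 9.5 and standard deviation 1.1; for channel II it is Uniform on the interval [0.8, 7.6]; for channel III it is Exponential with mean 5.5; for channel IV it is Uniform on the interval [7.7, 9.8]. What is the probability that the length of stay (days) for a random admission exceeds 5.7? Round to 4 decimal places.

0.6406

Conditional on each channel, P(X > 5.7): I: 0.999724; II: 0.279412; III: 0.354742; IV: 1.
By total probability, P(X > 5.7) = 0.22·0.999724 + 0.23·0.279412 + 0.3·0.354742 + 0.25·1 = 0.640627.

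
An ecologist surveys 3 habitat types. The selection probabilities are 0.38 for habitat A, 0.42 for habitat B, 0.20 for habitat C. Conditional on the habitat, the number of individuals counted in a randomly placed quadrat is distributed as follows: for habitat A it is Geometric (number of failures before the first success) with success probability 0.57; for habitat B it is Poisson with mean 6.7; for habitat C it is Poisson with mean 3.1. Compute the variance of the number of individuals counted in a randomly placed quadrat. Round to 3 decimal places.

11.086

Per component, A: μ=0.754386, E[X²]=1.89258; B: μ=6.7, E[X²]=51.59; C: μ=3.1, E[X²]=12.71.
E[X] = 0.38·0.754386 + 0.42·6.7 + 0.2·3.1 = 3.72067.
E[X²] = 0.38·1.89258 + 0.42·51.59 + 0.2·12.71 = 24.929.
Var(X) = E[X²] − (E[X])² = 24.929 − 13.8434 = 11.0856.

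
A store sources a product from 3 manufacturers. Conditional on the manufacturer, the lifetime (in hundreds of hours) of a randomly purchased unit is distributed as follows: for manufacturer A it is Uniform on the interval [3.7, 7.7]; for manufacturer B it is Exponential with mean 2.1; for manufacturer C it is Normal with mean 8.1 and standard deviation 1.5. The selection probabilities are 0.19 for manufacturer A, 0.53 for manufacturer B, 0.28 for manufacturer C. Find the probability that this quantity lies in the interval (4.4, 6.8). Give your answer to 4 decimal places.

Conditional on each manufacturer, P(4.4 < X < 6.8): A: 0.6; B: 0.0838024; C: 0.186243.
By total probability, P(4.4 < X < 6.8) = 0.19·0.6 + 0.53·0.0838024 + 0.28·0.186243 = 0.210563.

0.2106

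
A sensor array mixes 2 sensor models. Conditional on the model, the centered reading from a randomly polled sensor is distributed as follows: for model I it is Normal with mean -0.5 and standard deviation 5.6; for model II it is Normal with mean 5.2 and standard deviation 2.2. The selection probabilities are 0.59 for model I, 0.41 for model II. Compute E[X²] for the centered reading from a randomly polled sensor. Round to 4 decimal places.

For each component E[X²] = Var + (mean)², giving I: 31.61; II: 31.88.
Overall E[X²] = 0.59·31.61 + 0.41·31.88 = 31.7207.

31.7207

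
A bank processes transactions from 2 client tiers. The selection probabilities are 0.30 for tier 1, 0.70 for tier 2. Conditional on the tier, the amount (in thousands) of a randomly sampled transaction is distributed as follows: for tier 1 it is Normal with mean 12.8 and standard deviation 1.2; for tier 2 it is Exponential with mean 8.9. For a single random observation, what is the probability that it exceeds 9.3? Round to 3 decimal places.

0.546

Conditional on each tier, P(X > 9.3): 1: 0.998231; 2: 0.351712.
By total probability, P(X > 9.3) = 0.3·0.998231 + 0.7·0.351712 = 0.545667.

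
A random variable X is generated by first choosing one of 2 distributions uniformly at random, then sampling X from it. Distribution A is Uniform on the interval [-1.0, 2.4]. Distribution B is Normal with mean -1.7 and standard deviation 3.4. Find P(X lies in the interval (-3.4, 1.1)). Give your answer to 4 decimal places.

Conditional on each component, P(-3.4 < X < 1.1): A: 0.617647; B: 0.486359.
By total probability, P(-3.4 < X < 1.1) = 0.5·0.617647 + 0.5·0.486359 = 0.552003.

0.5520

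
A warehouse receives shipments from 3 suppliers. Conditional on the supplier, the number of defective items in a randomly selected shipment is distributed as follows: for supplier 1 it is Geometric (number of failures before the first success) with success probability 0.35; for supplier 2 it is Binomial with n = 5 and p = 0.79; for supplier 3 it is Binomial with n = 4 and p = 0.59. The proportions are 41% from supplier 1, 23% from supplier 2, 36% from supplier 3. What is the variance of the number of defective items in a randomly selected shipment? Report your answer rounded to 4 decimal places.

Per component, 1: μ=1.85714, E[X²]=8.7551; 2: μ=3.95, E[X²]=16.432; 3: μ=2.36, E[X²]=6.5372.
E[X] = 0.41·1.85714 + 0.23·3.95 + 0.36·2.36 = 2.51953.
E[X²] = 0.41·8.7551 + 0.23·16.432 + 0.36·6.5372 = 9.72234.
Var(X) = E[X²] − (E[X])² = 9.72234 − 6.34802 = 3.37432.

3.3743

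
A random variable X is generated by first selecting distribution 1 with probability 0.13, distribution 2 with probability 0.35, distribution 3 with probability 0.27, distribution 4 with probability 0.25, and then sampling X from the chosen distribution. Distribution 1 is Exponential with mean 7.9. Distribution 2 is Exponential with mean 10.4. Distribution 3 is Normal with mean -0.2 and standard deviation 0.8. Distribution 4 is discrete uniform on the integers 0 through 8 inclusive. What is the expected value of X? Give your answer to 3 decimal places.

Component means — 1: 7.9; 2: 10.4; 3: -0.2; 4: 4.
E[X] = 0.13·7.9 + 0.35·10.4 + 0.27·-0.2 + 0.25·4 = 5.613.

5.613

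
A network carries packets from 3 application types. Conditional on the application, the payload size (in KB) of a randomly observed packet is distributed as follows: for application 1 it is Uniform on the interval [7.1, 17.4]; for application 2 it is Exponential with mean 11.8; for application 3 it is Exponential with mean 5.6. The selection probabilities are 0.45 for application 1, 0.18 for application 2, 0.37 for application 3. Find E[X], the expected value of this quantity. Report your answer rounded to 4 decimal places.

9.7085

Component means — 1: 12.25; 2: 11.8; 3: 5.6.
E[X] = 0.45·12.25 + 0.18·11.8 + 0.37·5.6 = 9.7085.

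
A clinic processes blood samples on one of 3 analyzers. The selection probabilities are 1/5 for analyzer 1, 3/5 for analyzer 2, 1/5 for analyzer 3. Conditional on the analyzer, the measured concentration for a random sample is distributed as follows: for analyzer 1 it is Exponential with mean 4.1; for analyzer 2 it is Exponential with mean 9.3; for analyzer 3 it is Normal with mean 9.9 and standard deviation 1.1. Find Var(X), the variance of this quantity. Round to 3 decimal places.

Per component, 1: μ=4.1, E[X²]=33.62; 2: μ=9.3, E[X²]=172.98; 3: μ=9.9, E[X²]=99.22.
E[X] = 0.2·4.1 + 0.6·9.3 + 0.2·9.9 = 8.38.
E[X²] = 0.2·33.62 + 0.6·172.98 + 0.2·99.22 = 130.356.
Var(X) = E[X²] − (E[X])² = 130.356 − 70.2244 = 60.1316.

60.132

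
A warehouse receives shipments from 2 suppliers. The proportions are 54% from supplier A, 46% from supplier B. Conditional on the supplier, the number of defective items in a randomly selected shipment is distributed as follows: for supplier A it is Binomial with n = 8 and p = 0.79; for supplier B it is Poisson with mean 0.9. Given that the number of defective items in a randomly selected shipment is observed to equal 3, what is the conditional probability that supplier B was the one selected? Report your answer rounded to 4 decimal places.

Likelihoods P(X=3 | ·): A: 0.0112763; B: 0.0493982.
Posterior ∝ prior × likelihood. Numerator for B: 0.46·0.0493982 = 0.0227232.
Normalizing constant: 0.54·0.0112763 + 0.46·0.0493982 = 0.0288124.
P(B | observation) = 0.0227232 / 0.0288124 = 0.788661.

0.7887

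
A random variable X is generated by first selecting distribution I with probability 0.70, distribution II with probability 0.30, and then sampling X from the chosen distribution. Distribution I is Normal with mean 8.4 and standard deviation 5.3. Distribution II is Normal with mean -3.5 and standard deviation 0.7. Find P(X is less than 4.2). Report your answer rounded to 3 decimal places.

Conditional on each component, P(X < 4.2): I: 0.214048; II: 1.
By total probability, P(X < 4.2) = 0.7·0.214048 + 0.3·1 = 0.449834.

0.450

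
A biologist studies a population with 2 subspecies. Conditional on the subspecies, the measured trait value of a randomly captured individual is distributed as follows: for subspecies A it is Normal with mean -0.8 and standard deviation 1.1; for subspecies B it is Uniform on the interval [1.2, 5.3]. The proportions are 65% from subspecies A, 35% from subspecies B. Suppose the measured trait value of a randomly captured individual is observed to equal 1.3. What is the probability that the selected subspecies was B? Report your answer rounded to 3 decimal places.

Likelihoods f(1.3 | ·): A: 0.0586268; B: 0.243902.
Posterior ∝ prior × likelihood. Numerator for B: 0.35·0.243902 = 0.0853659.
Normalizing constant: 0.65·0.0586268 + 0.35·0.243902 = 0.123473.
P(B | observation) = 0.0853659 / 0.123473 = 0.691371.

0.691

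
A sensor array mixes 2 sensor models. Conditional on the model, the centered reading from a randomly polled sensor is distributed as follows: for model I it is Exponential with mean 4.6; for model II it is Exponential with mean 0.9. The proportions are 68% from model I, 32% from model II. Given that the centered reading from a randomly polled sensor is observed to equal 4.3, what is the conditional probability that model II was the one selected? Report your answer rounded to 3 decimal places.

Likelihoods f(4.3 | ·): I: 0.0853633; II: 0.00934964.
Posterior ∝ prior × likelihood. Numerator for II: 0.32·0.00934964 = 0.00299189.
Normalizing constant: 0.68·0.0853633 + 0.32·0.00934964 = 0.0610389.
P(II | observation) = 0.00299189 / 0.0610389 = 0.049016.

0.049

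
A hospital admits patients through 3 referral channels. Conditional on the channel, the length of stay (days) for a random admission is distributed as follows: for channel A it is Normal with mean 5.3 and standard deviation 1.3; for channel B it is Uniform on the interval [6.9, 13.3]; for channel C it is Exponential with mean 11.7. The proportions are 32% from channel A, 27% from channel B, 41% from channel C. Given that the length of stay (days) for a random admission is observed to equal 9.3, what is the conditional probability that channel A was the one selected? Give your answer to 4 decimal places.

0.0147

Likelihoods f(9.3 | ·): A: 0.00269858; B: 0.15625; C: 0.0386016.
Posterior ∝ prior × likelihood. Numerator for A: 0.32·0.00269858 = 0.000863545.
Normalizing constant: 0.32·0.00269858 + 0.27·0.15625 + 0.41·0.0386016 = 0.0588777.
P(A | observation) = 0.000863545 / 0.0588777 = 0.0146667.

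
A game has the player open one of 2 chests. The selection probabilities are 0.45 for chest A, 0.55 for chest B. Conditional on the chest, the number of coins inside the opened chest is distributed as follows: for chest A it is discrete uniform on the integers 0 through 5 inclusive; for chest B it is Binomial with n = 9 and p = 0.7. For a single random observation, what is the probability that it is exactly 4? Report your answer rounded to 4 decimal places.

Conditional on each chest, P(X = 4): A: 0.166667; B: 0.0735138.
By total probability, P(X = 4) = 0.45·0.166667 + 0.55·0.0735138 = 0.115433.

0.1154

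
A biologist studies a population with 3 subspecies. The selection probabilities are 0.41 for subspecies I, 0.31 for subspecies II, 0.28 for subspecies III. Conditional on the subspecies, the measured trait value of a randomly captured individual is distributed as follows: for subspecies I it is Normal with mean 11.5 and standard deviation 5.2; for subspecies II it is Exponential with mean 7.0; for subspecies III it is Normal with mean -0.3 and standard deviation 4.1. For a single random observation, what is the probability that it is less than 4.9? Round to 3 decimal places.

0.449

Conditional on each subspecies, P(X < 4.9): I: 0.102179; II: 0.503415; III: 0.897653.
By total probability, P(X < 4.9) = 0.41·0.102179 + 0.31·0.503415 + 0.28·0.897653 = 0.449295.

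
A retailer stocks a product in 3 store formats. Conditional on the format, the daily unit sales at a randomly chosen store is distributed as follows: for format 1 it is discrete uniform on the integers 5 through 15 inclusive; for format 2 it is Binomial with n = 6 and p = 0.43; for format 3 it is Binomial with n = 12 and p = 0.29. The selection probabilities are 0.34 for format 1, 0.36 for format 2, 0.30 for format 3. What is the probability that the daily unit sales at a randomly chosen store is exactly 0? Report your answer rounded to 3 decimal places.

0.017

Conditional on each format, P(X = 0): 1: 0; 2: 0.0342964; 3: 0.0164097.
By total probability, P(X = 0) = 0.34·0 + 0.36·0.0342964 + 0.3·0.0164097 = 0.0172696.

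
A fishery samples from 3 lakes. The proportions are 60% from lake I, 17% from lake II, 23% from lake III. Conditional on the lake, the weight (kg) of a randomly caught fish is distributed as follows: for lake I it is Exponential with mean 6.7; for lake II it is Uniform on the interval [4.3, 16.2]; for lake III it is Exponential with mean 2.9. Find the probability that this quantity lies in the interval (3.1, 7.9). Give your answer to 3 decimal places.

Conditional on each lake, P(3.1 < X < 7.9): I: 0.322036; II: 0.302521; III: 0.277761.
By total probability, P(3.1 < X < 7.9) = 0.6·0.322036 + 0.17·0.302521 + 0.23·0.277761 = 0.308535.

0.309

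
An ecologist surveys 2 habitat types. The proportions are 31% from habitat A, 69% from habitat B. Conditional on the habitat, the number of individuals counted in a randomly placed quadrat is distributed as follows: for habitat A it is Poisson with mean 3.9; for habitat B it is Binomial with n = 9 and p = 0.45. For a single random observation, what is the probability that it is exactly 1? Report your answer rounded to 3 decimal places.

Conditional on each habitat, P(X = 1): A: 0.0789435; B: 0.0339122.
By total probability, P(X = 1) = 0.31·0.0789435 + 0.69·0.0339122 = 0.0478719.

0.048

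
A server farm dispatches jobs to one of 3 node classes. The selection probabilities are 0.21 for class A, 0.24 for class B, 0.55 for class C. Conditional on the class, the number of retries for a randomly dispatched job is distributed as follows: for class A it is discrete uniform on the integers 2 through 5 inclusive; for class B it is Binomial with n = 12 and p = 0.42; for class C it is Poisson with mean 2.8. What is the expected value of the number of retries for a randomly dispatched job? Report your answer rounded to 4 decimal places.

Component means — A: 3.5; B: 5.04; C: 2.8.
E[X] = 0.21·3.5 + 0.24·5.04 + 0.55·2.8 = 3.4846.

3.4846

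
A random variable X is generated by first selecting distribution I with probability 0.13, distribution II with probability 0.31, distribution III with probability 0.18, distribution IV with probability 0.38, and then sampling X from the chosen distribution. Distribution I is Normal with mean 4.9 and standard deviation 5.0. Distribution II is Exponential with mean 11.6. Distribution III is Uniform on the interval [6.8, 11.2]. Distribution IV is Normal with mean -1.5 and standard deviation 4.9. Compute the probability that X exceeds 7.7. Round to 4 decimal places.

0.3517

Conditional on each component, P(X > 7.7): I: 0.28774; II: 0.514895; III: 0.795455; IV: 0.0302213.
By total probability, P(X > 7.7) = 0.13·0.28774 + 0.31·0.514895 + 0.18·0.795455 + 0.38·0.0302213 = 0.351689.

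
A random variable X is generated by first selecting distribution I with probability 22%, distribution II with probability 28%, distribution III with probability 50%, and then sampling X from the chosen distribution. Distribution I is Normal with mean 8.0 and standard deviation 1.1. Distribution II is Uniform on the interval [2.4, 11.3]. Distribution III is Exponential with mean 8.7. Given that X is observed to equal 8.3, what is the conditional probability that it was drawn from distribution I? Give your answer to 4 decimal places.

Likelihoods f(8.3 | ·): I: 0.349435; II: 0.11236; III: 0.0442745.
Posterior ∝ prior × likelihood. Numerator for I: 0.22·0.349435 = 0.0768756.
Normalizing constant: 0.22·0.349435 + 0.28·0.11236 + 0.5·0.0442745 = 0.130474.
P(I | observation) = 0.0768756 / 0.130474 = 0.589205.

0.5892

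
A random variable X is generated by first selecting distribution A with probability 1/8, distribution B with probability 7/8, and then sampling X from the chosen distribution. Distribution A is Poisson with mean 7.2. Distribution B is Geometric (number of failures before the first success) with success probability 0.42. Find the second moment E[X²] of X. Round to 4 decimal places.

For each component E[X²] = Var + (mean)², giving A: 59.04; B: 5.19501.
Overall E[X²] = 0.125·59.04 + 0.875·5.19501 = 11.9256.

11.9256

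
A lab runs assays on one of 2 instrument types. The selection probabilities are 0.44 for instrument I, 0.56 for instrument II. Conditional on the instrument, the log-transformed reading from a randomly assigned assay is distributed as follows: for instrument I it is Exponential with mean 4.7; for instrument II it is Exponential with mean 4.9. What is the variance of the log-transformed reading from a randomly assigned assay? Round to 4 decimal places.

23.1751

Per component, I: μ=4.7, E[X²]=44.18; II: μ=4.9, E[X²]=48.02.
E[X] = 0.44·4.7 + 0.56·4.9 = 4.812.
E[X²] = 0.44·44.18 + 0.56·48.02 = 46.3304.
Var(X) = E[X²] − (E[X])² = 46.3304 − 23.1553 = 23.1751.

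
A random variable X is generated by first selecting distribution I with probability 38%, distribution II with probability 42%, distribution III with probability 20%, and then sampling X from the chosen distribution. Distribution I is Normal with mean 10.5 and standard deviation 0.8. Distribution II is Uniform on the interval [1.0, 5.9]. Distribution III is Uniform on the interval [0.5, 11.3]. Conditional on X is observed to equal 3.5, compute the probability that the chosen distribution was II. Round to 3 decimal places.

0.822

Likelihoods f(3.5 | ·): I: 1.18164e-17; II: 0.204082; III: 0.0925926.
Posterior ∝ prior × likelihood. Numerator for II: 0.42·0.204082 = 0.0857143.
Normalizing constant: 0.38·1.18164e-17 + 0.42·0.204082 + 0.2·0.0925926 = 0.104233.
P(II | observation) = 0.0857143 / 0.104233 = 0.822335.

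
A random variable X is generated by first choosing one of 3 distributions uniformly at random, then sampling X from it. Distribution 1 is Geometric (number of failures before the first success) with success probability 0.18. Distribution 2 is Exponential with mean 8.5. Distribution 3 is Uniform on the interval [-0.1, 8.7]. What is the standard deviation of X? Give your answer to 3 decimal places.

Per component, 1: μ=4.55556, E[X²]=46.0617; 2: μ=8.5, E[X²]=144.5; 3: μ=4.3, E[X²]=24.9433.
E[X] = 0.333333·4.55556 + 0.333333·8.5 + 0.333333·4.3 = 5.78519.
E[X²] = 0.333333·46.0617 + 0.333333·144.5 + 0.333333·24.9433 = 71.835.
Var(X) = E[X²] − (E[X])² = 71.835 − 33.4684 = 38.3667.
SD(X) = √38.3667 = 6.19408.

6.194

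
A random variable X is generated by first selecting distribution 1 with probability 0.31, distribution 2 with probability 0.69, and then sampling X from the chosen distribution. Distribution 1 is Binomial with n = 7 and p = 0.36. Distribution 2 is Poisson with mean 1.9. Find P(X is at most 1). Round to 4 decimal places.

Conditional on each component, P(X ≤ 1): 1: 0.217154; 2: 0.433749.
By total probability, P(X ≤ 1) = 0.31·0.217154 + 0.69·0.433749 = 0.366604.

0.3666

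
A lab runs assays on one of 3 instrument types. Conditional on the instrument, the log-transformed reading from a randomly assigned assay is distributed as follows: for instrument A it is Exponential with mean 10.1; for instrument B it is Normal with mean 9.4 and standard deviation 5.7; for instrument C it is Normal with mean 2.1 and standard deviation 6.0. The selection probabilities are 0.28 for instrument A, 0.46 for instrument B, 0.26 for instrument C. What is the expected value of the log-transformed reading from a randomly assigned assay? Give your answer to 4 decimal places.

Component means — A: 10.1; B: 9.4; C: 2.1.
E[X] = 0.28·10.1 + 0.46·9.4 + 0.26·2.1 = 7.698.

7.6980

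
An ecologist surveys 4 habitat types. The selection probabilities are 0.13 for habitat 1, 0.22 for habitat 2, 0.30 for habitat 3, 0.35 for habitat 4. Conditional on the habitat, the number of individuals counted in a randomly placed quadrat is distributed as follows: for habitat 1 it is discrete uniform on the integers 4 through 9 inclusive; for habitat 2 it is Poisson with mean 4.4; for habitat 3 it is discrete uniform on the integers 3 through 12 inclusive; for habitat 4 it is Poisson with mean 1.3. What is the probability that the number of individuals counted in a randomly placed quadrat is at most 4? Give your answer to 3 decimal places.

Conditional on each habitat, P(X ≤ 4): 1: 0.166667; 2: 0.551184; 3: 0.2; 4: 0.989337.
By total probability, P(X ≤ 4) = 0.13·0.166667 + 0.22·0.551184 + 0.3·0.2 + 0.35·0.989337 = 0.549195.

0.549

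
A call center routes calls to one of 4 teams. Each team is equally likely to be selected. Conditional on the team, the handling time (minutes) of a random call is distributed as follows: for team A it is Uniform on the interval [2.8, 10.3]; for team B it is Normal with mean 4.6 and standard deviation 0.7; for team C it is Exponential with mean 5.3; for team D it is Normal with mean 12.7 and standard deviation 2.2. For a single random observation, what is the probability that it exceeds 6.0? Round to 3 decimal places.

Conditional on each team, P(X > 6.0): A: 0.573333; B: 0.0227501; C: 0.322364; D: 0.998838.
By total probability, P(X > 6.0) = 0.25·0.573333 + 0.25·0.0227501 + 0.25·0.322364 + 0.25·0.998838 = 0.479321.

0.479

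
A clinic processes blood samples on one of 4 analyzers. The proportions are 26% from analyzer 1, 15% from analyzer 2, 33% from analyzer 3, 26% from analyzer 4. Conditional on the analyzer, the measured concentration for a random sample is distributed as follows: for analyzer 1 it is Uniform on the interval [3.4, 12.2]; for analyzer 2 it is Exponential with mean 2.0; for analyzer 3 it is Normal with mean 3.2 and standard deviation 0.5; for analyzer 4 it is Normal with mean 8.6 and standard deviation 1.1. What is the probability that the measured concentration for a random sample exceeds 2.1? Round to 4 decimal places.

0.8979

Conditional on each analyzer, P(X > 2.1): 1: 1; 2: 0.349938; 3: 0.986097; 4: 1.
By total probability, P(X > 2.1) = 0.26·1 + 0.15·0.349938 + 0.33·0.986097 + 0.26·1 = 0.897903.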